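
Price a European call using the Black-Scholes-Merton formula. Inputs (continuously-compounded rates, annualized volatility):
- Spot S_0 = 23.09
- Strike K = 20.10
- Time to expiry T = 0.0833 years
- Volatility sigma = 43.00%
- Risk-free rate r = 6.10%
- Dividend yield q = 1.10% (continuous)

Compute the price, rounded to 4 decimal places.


d1 = (ln(S/K) + (r - q + 0.5*sigma^2) * T) / (sigma * sqrt(T)) = 1.21304792
d2 = d1 - sigma * sqrt(T) = 1.08894244
exp(-rT) = 0.99493159; exp(-qT) = 0.99908412
C = S_0 * exp(-qT) * N(d1) - K * exp(-rT) * N(d2)
N(d1) = 0.88744425; N(d2) = 0.86191036
C = 23.0900 * 0.99908412 * 0.88744425 - 20.1000 * 0.99493159 * 0.86191036 = 3.2357

Answer: Price = 3.2357


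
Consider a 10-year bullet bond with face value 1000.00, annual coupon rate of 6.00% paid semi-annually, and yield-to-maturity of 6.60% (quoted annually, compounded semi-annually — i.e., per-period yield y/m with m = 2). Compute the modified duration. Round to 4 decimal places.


Answer: Modified duration = 7.3579

Derivation:
Coupon per period c = face * coupon_rate / m = 30.000000
Periods per year m = 2; per-period yield y/m = 0.033000
Number of cashflows N = 20
Cashflows (t years, CF_t, discount factor 1/(1+y/m)^(m*t), PV):
  t = 0.5000: CF_t = 30.000000, DF = 0.968054, PV = 29.041626
  t = 1.0000: CF_t = 30.000000, DF = 0.937129, PV = 28.113869
  t = 1.5000: CF_t = 30.000000, DF = 0.907192, PV = 27.215749
  t = 2.0000: CF_t = 30.000000, DF = 0.878211, PV = 26.346320
  t = 2.5000: CF_t = 30.000000, DF = 0.850156, PV = 25.504666
  t = 3.0000: CF_t = 30.000000, DF = 0.822997, PV = 24.689900
  t = 3.5000: CF_t = 30.000000, DF = 0.796705, PV = 23.901161
  t = 4.0000: CF_t = 30.000000, DF = 0.771254, PV = 23.137620
  t = 4.5000: CF_t = 30.000000, DF = 0.746616, PV = 22.398470
  t = 5.0000: CF_t = 30.000000, DF = 0.722764, PV = 21.682934
  t = 5.5000: CF_t = 30.000000, DF = 0.699675, PV = 20.990255
  t = 6.0000: CF_t = 30.000000, DF = 0.677323, PV = 20.319705
  t = 6.5000: CF_t = 30.000000, DF = 0.655686, PV = 19.670576
  t = 7.0000: CF_t = 30.000000, DF = 0.634739, PV = 19.042184
  t = 7.5000: CF_t = 30.000000, DF = 0.614462, PV = 18.433866
  t = 8.0000: CF_t = 30.000000, DF = 0.594833, PV = 17.844982
  t = 8.5000: CF_t = 30.000000, DF = 0.575830, PV = 17.274910
  t = 9.0000: CF_t = 30.000000, DF = 0.557435, PV = 16.723049
  t = 9.5000: CF_t = 30.000000, DF = 0.539627, PV = 16.188818
  t = 10.0000: CF_t = 1030.000000, DF = 0.522388, PV = 538.060108
Price P = sum_t PV_t = 956.580769
First compute Macaulay numerator sum_t t * PV_t:
  t * PV_t at t = 0.5000: 14.520813
  t * PV_t at t = 1.0000: 28.113869
  t * PV_t at t = 1.5000: 40.823623
  t * PV_t at t = 2.0000: 52.692641
  t * PV_t at t = 2.5000: 63.761666
  t * PV_t at t = 3.0000: 74.069699
  t * PV_t at t = 3.5000: 83.654065
  t * PV_t at t = 4.0000: 92.550480
  t * PV_t at t = 4.5000: 100.793117
  t * PV_t at t = 5.0000: 108.414668
  t * PV_t at t = 5.5000: 115.446403
  t * PV_t at t = 6.0000: 121.918229
  t * PV_t at t = 6.5000: 127.858743
  t * PV_t at t = 7.0000: 133.295287
  t * PV_t at t = 7.5000: 138.253997
  t * PV_t at t = 8.0000: 142.759855
  t * PV_t at t = 8.5000: 146.836733
  t * PV_t at t = 9.0000: 150.507443
  t * PV_t at t = 9.5000: 153.793773
  t * PV_t at t = 10.0000: 5380.601078
Macaulay duration D = 7270.666182 / 956.580769 = 7.600682
Modified duration = D / (1 + y/m) = 7.600682 / (1 + 0.033000) = 7.357872


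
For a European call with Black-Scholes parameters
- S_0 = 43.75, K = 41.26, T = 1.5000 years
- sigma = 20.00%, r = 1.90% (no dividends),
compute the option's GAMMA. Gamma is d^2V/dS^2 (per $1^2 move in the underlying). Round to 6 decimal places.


Answer: Gamma = 0.033207

Derivation:
d1 = 0.4780510125; d2 = 0.2331020382
phi(d1) = 0.3558646139; exp(-qT) = 1.0000000000; exp(-rT) = 0.9719022941
Gamma = exp(-qT) * phi(d1) / (S * sigma * sqrt(T)) = 1.0000000000 * 0.3558646139 / (43.7500 * 0.2000 * 1.2247448714) = 0.033207


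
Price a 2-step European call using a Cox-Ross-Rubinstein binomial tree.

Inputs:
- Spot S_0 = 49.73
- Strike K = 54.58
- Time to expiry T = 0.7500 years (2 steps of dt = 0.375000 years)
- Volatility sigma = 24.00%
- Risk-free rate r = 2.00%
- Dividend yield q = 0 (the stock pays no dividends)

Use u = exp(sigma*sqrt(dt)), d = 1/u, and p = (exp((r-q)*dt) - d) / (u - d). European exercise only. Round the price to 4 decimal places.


Answer: Price = V(0,0) = 2.8585

Derivation:
dt = T/N = 0.375000
u = exp(sigma*sqrt(dt)) = 1.158319; d = 1/u = 0.863320
p = (exp((r-q)*dt) - d) / (u - d) = 0.488843
Discount per step: exp(-r*dt) = 0.992528
Stock lattice S(k, i) with i counting down-moves:
  k=0: S(0,0) = 49.7300
  k=1: S(1,0) = 57.6032; S(1,1) = 42.9329
  k=2: S(2,0) = 66.7228; S(2,1) = 49.7300; S(2,2) = 37.0649
Terminal payoffs V(N, i) = max(S_T - K, 0):
  V(2,0) = 12.142828; V(2,1) = 0.000000; V(2,2) = 0.000000
Backward induction: V(k, i) = exp(-r*dt) * [p * V(k+1, i) + (1-p) * V(k+1, i+1)].
  V(1,0) = exp(-r*dt) * [p*12.142828 + (1-p)*0.000000] = 5.891585
  V(1,1) = exp(-r*dt) * [p*0.000000 + (1-p)*0.000000] = 0.000000
  V(0,0) = exp(-r*dt) * [p*5.891585 + (1-p)*0.000000] = 2.858541


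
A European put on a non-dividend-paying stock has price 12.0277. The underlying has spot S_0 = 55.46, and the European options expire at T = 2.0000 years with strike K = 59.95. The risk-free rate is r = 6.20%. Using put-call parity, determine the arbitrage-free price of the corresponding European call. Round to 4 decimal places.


Answer: Call price = 14.5291

Derivation:
Put-call parity: C - P = S_0 * exp(-qT) - K * exp(-rT).
S_0 * exp(-qT) = 55.4600 * 1.00000000 = 55.46000000
K * exp(-rT) = 59.9500 * 0.88337984 = 52.95862146
C = P + S*exp(-qT) - K*exp(-rT)
C = 12.0277 + 55.46000000 - 52.95862146 = 14.5291


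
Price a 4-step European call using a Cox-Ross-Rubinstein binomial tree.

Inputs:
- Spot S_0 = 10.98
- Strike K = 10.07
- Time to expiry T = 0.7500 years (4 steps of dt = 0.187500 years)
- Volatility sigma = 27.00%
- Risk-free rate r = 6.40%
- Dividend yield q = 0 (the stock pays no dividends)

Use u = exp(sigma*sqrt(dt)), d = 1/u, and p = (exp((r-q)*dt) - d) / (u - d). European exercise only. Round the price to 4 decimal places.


dt = T/N = 0.187500
u = exp(sigma*sqrt(dt)) = 1.124022; d = 1/u = 0.889662
p = (exp((r-q)*dt) - d) / (u - d) = 0.522317
Discount per step: exp(-r*dt) = 0.988072
Stock lattice S(k, i) with i counting down-moves:
  k=0: S(0,0) = 10.9800
  k=1: S(1,0) = 12.3418; S(1,1) = 9.7685
  k=2: S(2,0) = 13.8724; S(2,1) = 10.9800; S(2,2) = 8.6907
  k=3: S(3,0) = 15.5929; S(3,1) = 12.3418; S(3,2) = 9.7685; S(3,3) = 7.7317
  k=4: S(4,0) = 17.5268; S(4,1) = 13.8724; S(4,2) = 10.9800; S(4,3) = 8.6907; S(4,4) = 6.8786
Terminal payoffs V(N, i) = max(S_T - K, 0):
  V(4,0) = 7.456765; V(4,1) = 3.802414; V(4,2) = 0.910000; V(4,3) = 0.000000; V(4,4) = 0.000000
Backward induction: V(k, i) = exp(-r*dt) * [p * V(k+1, i) + (1-p) * V(k+1, i+1)].
  V(3,0) = exp(-r*dt) * [p*7.456765 + (1-p)*3.802414] = 5.643019
  V(3,1) = exp(-r*dt) * [p*3.802414 + (1-p)*0.910000] = 2.391881
  V(3,2) = exp(-r*dt) * [p*0.910000 + (1-p)*0.000000] = 0.469639
  V(3,3) = exp(-r*dt) * [p*0.000000 + (1-p)*0.000000] = 0.000000
  V(2,0) = exp(-r*dt) * [p*5.643019 + (1-p)*2.391881] = 4.041217
  V(2,1) = exp(-r*dt) * [p*2.391881 + (1-p)*0.469639] = 1.456079
  V(2,2) = exp(-r*dt) * [p*0.469639 + (1-p)*0.000000] = 0.242374
  V(1,0) = exp(-r*dt) * [p*4.041217 + (1-p)*1.456079] = 2.772865
  V(1,1) = exp(-r*dt) * [p*1.456079 + (1-p)*0.242374] = 0.865860
  V(0,0) = exp(-r*dt) * [p*2.772865 + (1-p)*0.865860] = 1.839711

Answer: Price = V(0,0) = 1.8397


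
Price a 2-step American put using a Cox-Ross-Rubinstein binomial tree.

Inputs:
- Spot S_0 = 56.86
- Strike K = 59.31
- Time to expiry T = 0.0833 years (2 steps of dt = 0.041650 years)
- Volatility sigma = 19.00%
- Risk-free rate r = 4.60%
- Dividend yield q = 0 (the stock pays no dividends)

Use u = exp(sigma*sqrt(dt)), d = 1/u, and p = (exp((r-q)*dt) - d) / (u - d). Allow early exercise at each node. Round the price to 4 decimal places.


Answer: Price = V(0,0) = 2.8423

Derivation:
dt = T/N = 0.041650
u = exp(sigma*sqrt(dt)) = 1.039537; d = 1/u = 0.961966
p = (exp((r-q)*dt) - d) / (u - d) = 0.515030
Discount per step: exp(-r*dt) = 0.998086
Stock lattice S(k, i) with i counting down-moves:
  k=0: S(0,0) = 56.8600
  k=1: S(1,0) = 59.1081; S(1,1) = 54.6974
  k=2: S(2,0) = 61.4451; S(2,1) = 56.8600; S(2,2) = 52.6171
Terminal payoffs V(N, i) = max(K - S_T, 0):
  V(2,0) = 0.000000; V(2,1) = 2.450000; V(2,2) = 6.692938
Backward induction: V(k, i) = exp(-r*dt) * [p * V(k+1, i) + (1-p) * V(k+1, i+1)]; then take max(V_cont, immediate exercise) for American.
  V(1,0) = exp(-r*dt) * [p*0.000000 + (1-p)*2.450000] = 1.185903; exercise = 0.201902; V(1,0) = max -> 1.185903
  V(1,1) = exp(-r*dt) * [p*2.450000 + (1-p)*6.692938] = 4.499071; exercise = 4.612595; V(1,1) = max -> 4.612595
  V(0,0) = exp(-r*dt) * [p*1.185903 + (1-p)*4.612595] = 2.842296; exercise = 2.450000; V(0,0) = max -> 2.842296


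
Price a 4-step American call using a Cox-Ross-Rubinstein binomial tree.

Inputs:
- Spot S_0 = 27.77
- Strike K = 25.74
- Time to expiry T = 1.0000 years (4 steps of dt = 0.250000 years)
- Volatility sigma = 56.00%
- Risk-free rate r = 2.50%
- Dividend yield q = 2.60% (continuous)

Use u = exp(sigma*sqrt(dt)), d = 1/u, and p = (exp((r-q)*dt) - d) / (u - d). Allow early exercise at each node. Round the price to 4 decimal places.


Answer: Price = V(0,0) = 6.8107

Derivation:
dt = T/N = 0.250000
u = exp(sigma*sqrt(dt)) = 1.323130; d = 1/u = 0.755784
p = (exp((r-q)*dt) - d) / (u - d) = 0.430013
Discount per step: exp(-r*dt) = 0.993769
Stock lattice S(k, i) with i counting down-moves:
  k=0: S(0,0) = 27.7700
  k=1: S(1,0) = 36.7433; S(1,1) = 20.9881
  k=2: S(2,0) = 48.6162; S(2,1) = 27.7700; S(2,2) = 15.8625
  k=3: S(3,0) = 64.3255; S(3,1) = 36.7433; S(3,2) = 20.9881; S(3,3) = 11.9886
  k=4: S(4,0) = 85.1110; S(4,1) = 48.6162; S(4,2) = 27.7700; S(4,3) = 15.8625; S(4,4) = 9.0608
Terminal payoffs V(N, i) = max(S_T - K, 0):
  V(4,0) = 59.371001; V(4,1) = 22.876175; V(4,2) = 2.030000; V(4,3) = 0.000000; V(4,4) = 0.000000
Backward induction: V(k, i) = exp(-r*dt) * [p * V(k+1, i) + (1-p) * V(k+1, i+1)]; then take max(V_cont, immediate exercise) for American.
  V(3,0) = exp(-r*dt) * [p*59.371001 + (1-p)*22.876175] = 38.329124; exercise = 38.585511; V(3,0) = max -> 38.585511
  V(3,1) = exp(-r*dt) * [p*22.876175 + (1-p)*2.030000] = 10.925631; exercise = 11.003315; V(3,1) = max -> 11.003315
  V(3,2) = exp(-r*dt) * [p*2.030000 + (1-p)*0.000000] = 0.867488; exercise = 0.000000; V(3,2) = max -> 0.867488
  V(3,3) = exp(-r*dt) * [p*0.000000 + (1-p)*0.000000] = 0.000000; exercise = 0.000000; V(3,3) = max -> 0.000000
  V(2,0) = exp(-r*dt) * [p*38.585511 + (1-p)*11.003315] = 22.721568; exercise = 22.876175; V(2,0) = max -> 22.876175
  V(2,1) = exp(-r*dt) * [p*11.003315 + (1-p)*0.867488] = 5.193466; exercise = 2.030000; V(2,1) = max -> 5.193466
  V(2,2) = exp(-r*dt) * [p*0.867488 + (1-p)*0.000000] = 0.370707; exercise = 0.000000; V(2,2) = max -> 0.370707
  V(1,0) = exp(-r*dt) * [p*22.876175 + (1-p)*5.193466] = 12.717531; exercise = 11.003315; V(1,0) = max -> 12.717531
  V(1,1) = exp(-r*dt) * [p*5.193466 + (1-p)*0.370707] = 2.429326; exercise = 0.000000; V(1,1) = max -> 2.429326
  V(0,0) = exp(-r*dt) * [p*12.717531 + (1-p)*2.429326] = 6.810690; exercise = 2.030000; V(0,0) = max -> 6.810690


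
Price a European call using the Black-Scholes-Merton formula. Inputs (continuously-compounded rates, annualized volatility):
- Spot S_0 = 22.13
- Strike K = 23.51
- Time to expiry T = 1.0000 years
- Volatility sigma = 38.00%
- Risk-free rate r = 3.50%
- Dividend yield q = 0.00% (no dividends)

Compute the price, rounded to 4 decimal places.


d1 = (ln(S/K) + (r - q + 0.5*sigma^2) * T) / (sigma * sqrt(T)) = 0.12291656
d2 = d1 - sigma * sqrt(T) = -0.25708344
exp(-rT) = 0.96560542; exp(-qT) = 1.00000000
C = S_0 * exp(-qT) * N(d1) - K * exp(-rT) * N(d2)
N(d1) = 0.54891341; N(d2) = 0.39855718
C = 22.1300 * 1.00000000 * 0.54891341 - 23.5100 * 0.96560542 * 0.39855718 = 3.0997

Answer: Price = 3.0997


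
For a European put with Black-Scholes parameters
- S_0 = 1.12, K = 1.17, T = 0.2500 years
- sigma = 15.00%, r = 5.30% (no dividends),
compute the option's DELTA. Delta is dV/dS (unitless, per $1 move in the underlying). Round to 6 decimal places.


d1 = -0.3681675134; d2 = -0.4431675134
phi(d1) = 0.3728003743; exp(-qT) = 1.0000000000; exp(-rT) = 0.9868373948
N(-d1) = 0.6436258339
Delta = -exp(-qT) * N(-d1) = -1.0000000000 * 0.6436258339 = -0.643626

Answer: Delta = -0.643626


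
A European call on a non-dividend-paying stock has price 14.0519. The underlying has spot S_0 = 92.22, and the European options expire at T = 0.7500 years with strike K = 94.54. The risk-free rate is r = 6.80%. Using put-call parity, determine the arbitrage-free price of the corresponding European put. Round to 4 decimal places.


Put-call parity: C - P = S_0 * exp(-qT) - K * exp(-rT).
S_0 * exp(-qT) = 92.2200 * 1.00000000 = 92.22000000
K * exp(-rT) = 94.5400 * 0.95027867 = 89.83934551
P = C - S*exp(-qT) + K*exp(-rT)
P = 14.0519 - 92.22000000 + 89.83934551 = 11.6712

Answer: Put price = 11.6712


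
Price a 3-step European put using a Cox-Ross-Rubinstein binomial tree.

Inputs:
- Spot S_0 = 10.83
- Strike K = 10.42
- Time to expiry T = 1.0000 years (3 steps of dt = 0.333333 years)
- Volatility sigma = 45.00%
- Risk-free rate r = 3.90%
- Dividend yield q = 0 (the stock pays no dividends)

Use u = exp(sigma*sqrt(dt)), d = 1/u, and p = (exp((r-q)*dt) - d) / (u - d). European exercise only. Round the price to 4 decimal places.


dt = T/N = 0.333333
u = exp(sigma*sqrt(dt)) = 1.296681; d = 1/u = 0.771200
p = (exp((r-q)*dt) - d) / (u - d) = 0.460312
Discount per step: exp(-r*dt) = 0.987084
Stock lattice S(k, i) with i counting down-moves:
  k=0: S(0,0) = 10.8300
  k=1: S(1,0) = 14.0431; S(1,1) = 8.3521
  k=2: S(2,0) = 18.2094; S(2,1) = 10.8300; S(2,2) = 6.4411
  k=3: S(3,0) = 23.6117; S(3,1) = 14.0431; S(3,2) = 8.3521; S(3,3) = 4.9674
Terminal payoffs V(N, i) = max(K - S_T, 0):
  V(3,0) = 0.000000; V(3,1) = 0.000000; V(3,2) = 2.067905; V(3,3) = 5.452597
Backward induction: V(k, i) = exp(-r*dt) * [p * V(k+1, i) + (1-p) * V(k+1, i+1)].
  V(2,0) = exp(-r*dt) * [p*0.000000 + (1-p)*0.000000] = 0.000000
  V(2,1) = exp(-r*dt) * [p*0.000000 + (1-p)*2.067905] = 1.101609
  V(2,2) = exp(-r*dt) * [p*2.067905 + (1-p)*5.452597] = 3.844281
  V(1,0) = exp(-r*dt) * [p*0.000000 + (1-p)*1.101609] = 0.586847
  V(1,1) = exp(-r*dt) * [p*1.101609 + (1-p)*3.844281] = 2.548451
  V(0,0) = exp(-r*dt) * [p*0.586847 + (1-p)*2.548451] = 1.624249

Answer: Price = V(0,0) = 1.6242


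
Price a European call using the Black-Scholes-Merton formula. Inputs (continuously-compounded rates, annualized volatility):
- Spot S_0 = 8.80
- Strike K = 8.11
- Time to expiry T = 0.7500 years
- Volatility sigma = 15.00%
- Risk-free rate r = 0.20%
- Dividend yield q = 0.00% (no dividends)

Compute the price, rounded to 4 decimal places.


Answer: Price = 0.8751

Derivation:
d1 = (ln(S/K) + (r - q + 0.5*sigma^2) * T) / (sigma * sqrt(T)) = 0.70507057
d2 = d1 - sigma * sqrt(T) = 0.57516676
exp(-rT) = 0.99850112; exp(-qT) = 1.00000000
C = S_0 * exp(-qT) * N(d1) - K * exp(-rT) * N(d2)
N(d1) = 0.75961684; N(d2) = 0.71741074
C = 8.8000 * 1.00000000 * 0.75961684 - 8.1100 * 0.99850112 * 0.71741074 = 0.8751


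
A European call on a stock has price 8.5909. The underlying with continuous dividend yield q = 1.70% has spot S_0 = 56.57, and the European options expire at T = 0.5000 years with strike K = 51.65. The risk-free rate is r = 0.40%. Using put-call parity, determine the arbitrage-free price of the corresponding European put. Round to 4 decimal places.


Answer: Put price = 4.0465

Derivation:
Put-call parity: C - P = S_0 * exp(-qT) - K * exp(-rT).
S_0 * exp(-qT) = 56.5700 * 0.99153602 = 56.09119281
K * exp(-rT) = 51.6500 * 0.99800200 = 51.54680323
P = C - S*exp(-qT) + K*exp(-rT)
P = 8.5909 - 56.09119281 + 51.54680323 = 4.0465


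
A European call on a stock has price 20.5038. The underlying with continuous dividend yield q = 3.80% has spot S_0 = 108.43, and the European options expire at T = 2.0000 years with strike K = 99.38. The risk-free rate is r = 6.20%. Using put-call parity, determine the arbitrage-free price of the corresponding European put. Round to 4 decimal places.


Answer: Put price = 7.7994

Derivation:
Put-call parity: C - P = S_0 * exp(-qT) - K * exp(-rT).
S_0 * exp(-qT) = 108.4300 * 0.92681621 = 100.49468128
K * exp(-rT) = 99.3800 * 0.88337984 = 87.79028859
P = C - S*exp(-qT) + K*exp(-rT)
P = 20.5038 - 100.49468128 + 87.79028859 = 7.7994


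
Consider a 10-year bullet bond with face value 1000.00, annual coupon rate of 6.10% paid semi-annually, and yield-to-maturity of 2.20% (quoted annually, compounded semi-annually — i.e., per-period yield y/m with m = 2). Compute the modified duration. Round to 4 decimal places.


Answer: Modified duration = 7.9199

Derivation:
Coupon per period c = face * coupon_rate / m = 30.500000
Periods per year m = 2; per-period yield y/m = 0.011000
Number of cashflows N = 20
Cashflows (t years, CF_t, discount factor 1/(1+y/m)^(m*t), PV):
  t = 0.5000: CF_t = 30.500000, DF = 0.989120, PV = 30.168150
  t = 1.0000: CF_t = 30.500000, DF = 0.978358, PV = 29.839911
  t = 1.5000: CF_t = 30.500000, DF = 0.967713, PV = 29.515244
  t = 2.0000: CF_t = 30.500000, DF = 0.957184, PV = 29.194108
  t = 2.5000: CF_t = 30.500000, DF = 0.946769, PV = 28.876467
  t = 3.0000: CF_t = 30.500000, DF = 0.936468, PV = 28.562282
  t = 3.5000: CF_t = 30.500000, DF = 0.926279, PV = 28.251516
  t = 4.0000: CF_t = 30.500000, DF = 0.916201, PV = 27.944130
  t = 4.5000: CF_t = 30.500000, DF = 0.906232, PV = 27.640089
  t = 5.0000: CF_t = 30.500000, DF = 0.896372, PV = 27.339356
  t = 5.5000: CF_t = 30.500000, DF = 0.886620, PV = 27.041895
  t = 6.0000: CF_t = 30.500000, DF = 0.876973, PV = 26.747671
  t = 6.5000: CF_t = 30.500000, DF = 0.867431, PV = 26.456648
  t = 7.0000: CF_t = 30.500000, DF = 0.857993, PV = 26.168791
  t = 7.5000: CF_t = 30.500000, DF = 0.848658, PV = 25.884066
  t = 8.0000: CF_t = 30.500000, DF = 0.839424, PV = 25.602440
  t = 8.5000: CF_t = 30.500000, DF = 0.830291, PV = 25.323877
  t = 9.0000: CF_t = 30.500000, DF = 0.821257, PV = 25.048345
  t = 9.5000: CF_t = 30.500000, DF = 0.812322, PV = 24.775811
  t = 10.0000: CF_t = 1030.500000, DF = 0.803483, PV = 827.989605
Price P = sum_t PV_t = 1348.370404
First compute Macaulay numerator sum_t t * PV_t:
  t * PV_t at t = 0.5000: 15.084075
  t * PV_t at t = 1.0000: 29.839911
  t * PV_t at t = 1.5000: 44.272865
  t * PV_t at t = 2.0000: 58.388217
  t * PV_t at t = 2.5000: 72.191168
  t * PV_t at t = 3.0000: 85.686847
  t * PV_t at t = 3.5000: 98.880304
  t * PV_t at t = 4.0000: 111.776520
  t * PV_t at t = 4.5000: 124.380401
  t * PV_t at t = 5.0000: 136.696781
  t * PV_t at t = 5.5000: 148.730424
  t * PV_t at t = 6.0000: 160.486026
  t * PV_t at t = 6.5000: 171.968211
  t * PV_t at t = 7.0000: 183.181538
  t * PV_t at t = 7.5000: 194.130498
  t * PV_t at t = 8.0000: 204.819517
  t * PV_t at t = 8.5000: 215.252954
  t * PV_t at t = 9.0000: 225.435106
  t * PV_t at t = 9.5000: 235.370207
  t * PV_t at t = 10.0000: 8279.896047
Macaulay duration D = 10796.467618 / 1348.370404 = 8.007049
Modified duration = D / (1 + y/m) = 8.007049 / (1 + 0.011000) = 7.919930


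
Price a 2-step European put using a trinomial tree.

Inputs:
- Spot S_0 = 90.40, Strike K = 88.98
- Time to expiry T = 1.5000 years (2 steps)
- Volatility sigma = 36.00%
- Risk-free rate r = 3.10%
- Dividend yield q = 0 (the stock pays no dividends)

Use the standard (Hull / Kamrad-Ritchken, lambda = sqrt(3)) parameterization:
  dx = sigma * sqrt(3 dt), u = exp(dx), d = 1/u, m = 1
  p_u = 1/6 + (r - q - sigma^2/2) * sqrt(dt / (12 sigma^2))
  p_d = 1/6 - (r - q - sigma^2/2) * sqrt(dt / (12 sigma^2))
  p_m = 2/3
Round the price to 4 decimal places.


Answer: Price = V(0,0) = 10.7958

Derivation:
dt = T/N = 0.750000; dx = sigma*sqrt(3*dt) = 0.540000
u = exp(dx) = 1.716007; d = 1/u = 0.582748
p_u = 0.143194, p_m = 0.666667, p_d = 0.190139
Discount per step: exp(-r*dt) = 0.977018
Stock lattice S(k, j) with j the centered position index:
  k=0: S(0,+0) = 90.4000
  k=1: S(1,-1) = 52.6804; S(1,+0) = 90.4000; S(1,+1) = 155.1270
  k=2: S(2,-2) = 30.6994; S(2,-1) = 52.6804; S(2,+0) = 90.4000; S(2,+1) = 155.1270; S(2,+2) = 266.1990
Terminal payoffs V(N, j) = max(K - S_T, 0):
  V(2,-2) = 58.280564; V(2,-1) = 36.299558; V(2,+0) = 0.000000; V(2,+1) = 0.000000; V(2,+2) = 0.000000
Backward induction: V(k, j) = exp(-r*dt) * [p_u * V(k+1, j+1) + p_m * V(k+1, j) + p_d * V(k+1, j-1)]
  V(1,-1) = exp(-r*dt) * [p_u*0.000000 + p_m*36.299558 + p_d*58.280564] = 34.470284
  V(1,+0) = exp(-r*dt) * [p_u*0.000000 + p_m*0.000000 + p_d*36.299558] = 6.743338
  V(1,+1) = exp(-r*dt) * [p_u*0.000000 + p_m*0.000000 + p_d*0.000000] = 0.000000
  V(0,+0) = exp(-r*dt) * [p_u*0.000000 + p_m*6.743338 + p_d*34.470284] = 10.795758


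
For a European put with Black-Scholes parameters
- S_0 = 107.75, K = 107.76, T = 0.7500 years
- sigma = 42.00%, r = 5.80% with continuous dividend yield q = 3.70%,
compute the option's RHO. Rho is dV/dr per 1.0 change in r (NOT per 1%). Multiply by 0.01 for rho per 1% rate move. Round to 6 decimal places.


d1 = 0.2249114626; d2 = -0.1388192070
phi(d1) = 0.3889785352; exp(-qT) = 0.9726314943; exp(-rT) = 0.9574325541
N(-d2) = 0.5552034920
Rho = -K*T*exp(-rT)*N(-d2) = -107.7600 * 0.7500 * 0.9574325541 * 0.5552034920 = -42.961479

Answer: Rho = -42.961479


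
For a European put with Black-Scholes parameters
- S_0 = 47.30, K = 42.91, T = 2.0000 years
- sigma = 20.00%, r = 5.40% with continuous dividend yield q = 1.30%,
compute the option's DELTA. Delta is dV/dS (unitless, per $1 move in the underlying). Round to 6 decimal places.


Answer: Delta = -0.213339

Derivation:
d1 = 0.7757152185; d2 = 0.4928725060
phi(d1) = 0.2952875702; exp(-qT) = 0.9743350896; exp(-rT) = 0.8976275964
N(-d1) = 0.2189585761
Delta = -exp(-qT) * N(-d1) = -0.9743350896 * 0.2189585761 = -0.213339


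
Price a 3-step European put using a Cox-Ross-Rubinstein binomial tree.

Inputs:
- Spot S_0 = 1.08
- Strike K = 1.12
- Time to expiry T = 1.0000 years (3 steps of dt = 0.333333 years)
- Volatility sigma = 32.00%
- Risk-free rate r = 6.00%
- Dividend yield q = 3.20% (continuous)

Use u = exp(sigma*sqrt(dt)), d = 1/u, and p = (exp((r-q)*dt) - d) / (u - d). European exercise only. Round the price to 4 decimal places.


Answer: Price = V(0,0) = 0.1481

Derivation:
dt = T/N = 0.333333
u = exp(sigma*sqrt(dt)) = 1.202920; d = 1/u = 0.831310
p = (exp((r-q)*dt) - d) / (u - d) = 0.479176
Discount per step: exp(-r*dt) = 0.980199
Stock lattice S(k, i) with i counting down-moves:
  k=0: S(0,0) = 1.0800
  k=1: S(1,0) = 1.2992; S(1,1) = 0.8978
  k=2: S(2,0) = 1.5628; S(2,1) = 1.0800; S(2,2) = 0.7464
  k=3: S(3,0) = 1.8799; S(3,1) = 1.2992; S(3,2) = 0.8978; S(3,3) = 0.6205
Terminal payoffs V(N, i) = max(K - S_T, 0):
  V(3,0) = 0.000000; V(3,1) = 0.000000; V(3,2) = 0.222185; V(3,3) = 0.499541
Backward induction: V(k, i) = exp(-r*dt) * [p * V(k+1, i) + (1-p) * V(k+1, i+1)].
  V(2,0) = exp(-r*dt) * [p*0.000000 + (1-p)*0.000000] = 0.000000
  V(2,1) = exp(-r*dt) * [p*0.000000 + (1-p)*0.222185] = 0.113428
  V(2,2) = exp(-r*dt) * [p*0.222185 + (1-p)*0.499541] = 0.359378
  V(1,0) = exp(-r*dt) * [p*0.000000 + (1-p)*0.113428] = 0.057906
  V(1,1) = exp(-r*dt) * [p*0.113428 + (1-p)*0.359378] = 0.236742
  V(0,0) = exp(-r*dt) * [p*0.057906 + (1-p)*0.236742] = 0.148057


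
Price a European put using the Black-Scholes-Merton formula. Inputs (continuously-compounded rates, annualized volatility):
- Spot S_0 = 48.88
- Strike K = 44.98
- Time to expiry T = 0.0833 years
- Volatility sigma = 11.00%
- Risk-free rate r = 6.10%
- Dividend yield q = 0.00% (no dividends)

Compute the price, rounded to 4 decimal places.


d1 = (ln(S/K) + (r - q + 0.5*sigma^2) * T) / (sigma * sqrt(T)) = 2.79500679
d2 = d1 - sigma * sqrt(T) = 2.76325888
exp(-rT) = 0.99493159; exp(-qT) = 1.00000000
P = K * exp(-rT) * N(-d2) - S_0 * exp(-qT) * N(-d1)
N(-d1) = 0.00259493; N(-d2) = 0.00286137
P = 44.9800 * 0.99493159 * 0.00286137 - 48.8800 * 1.00000000 * 0.00259493 = 0.0012

Answer: Price = 0.0012


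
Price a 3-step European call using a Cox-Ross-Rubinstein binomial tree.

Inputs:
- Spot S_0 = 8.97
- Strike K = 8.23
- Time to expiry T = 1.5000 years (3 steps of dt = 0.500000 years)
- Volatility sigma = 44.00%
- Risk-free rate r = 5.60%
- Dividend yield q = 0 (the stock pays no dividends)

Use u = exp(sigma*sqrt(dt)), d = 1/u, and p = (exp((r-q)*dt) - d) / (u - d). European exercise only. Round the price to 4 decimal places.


dt = T/N = 0.500000
u = exp(sigma*sqrt(dt)) = 1.364963; d = 1/u = 0.732621
p = (exp((r-q)*dt) - d) / (u - d) = 0.467745
Discount per step: exp(-r*dt) = 0.972388
Stock lattice S(k, i) with i counting down-moves:
  k=0: S(0,0) = 8.9700
  k=1: S(1,0) = 12.2437; S(1,1) = 6.5716
  k=2: S(2,0) = 16.7122; S(2,1) = 8.9700; S(2,2) = 4.8145
  k=3: S(3,0) = 22.8115; S(3,1) = 12.2437; S(3,2) = 6.5716; S(3,3) = 3.5272
Terminal payoffs V(N, i) = max(S_T - K, 0):
  V(3,0) = 14.581542; V(3,1) = 4.013714; V(3,2) = 0.000000; V(3,3) = 0.000000
Backward induction: V(k, i) = exp(-r*dt) * [p * V(k+1, i) + (1-p) * V(k+1, i+1)].
  V(2,0) = exp(-r*dt) * [p*14.581542 + (1-p)*4.013714] = 8.709455
  V(2,1) = exp(-r*dt) * [p*4.013714 + (1-p)*0.000000] = 1.825558
  V(2,2) = exp(-r*dt) * [p*0.000000 + (1-p)*0.000000] = 0.000000
  V(1,0) = exp(-r*dt) * [p*8.709455 + (1-p)*1.825558] = 4.906154
  V(1,1) = exp(-r*dt) * [p*1.825558 + (1-p)*0.000000] = 0.830319
  V(0,0) = exp(-r*dt) * [p*4.906154 + (1-p)*0.830319] = 2.661205

Answer: Price = V(0,0) = 2.6612


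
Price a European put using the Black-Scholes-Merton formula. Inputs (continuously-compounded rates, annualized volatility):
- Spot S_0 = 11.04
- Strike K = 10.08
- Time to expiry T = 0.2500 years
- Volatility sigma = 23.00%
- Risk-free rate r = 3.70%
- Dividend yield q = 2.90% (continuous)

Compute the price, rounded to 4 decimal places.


d1 = (ln(S/K) + (r - q + 0.5*sigma^2) * T) / (sigma * sqrt(T)) = 0.86595025
d2 = d1 - sigma * sqrt(T) = 0.75095025
exp(-rT) = 0.99079265; exp(-qT) = 0.99277622
P = K * exp(-rT) * N(-d2) - S_0 * exp(-qT) * N(-d1)
N(-d1) = 0.19325872; N(-d2) = 0.22634130
P = 10.0800 * 0.99079265 * 0.22634130 - 11.0400 * 0.99277622 * 0.19325872 = 0.1423

Answer: Price = 0.1423


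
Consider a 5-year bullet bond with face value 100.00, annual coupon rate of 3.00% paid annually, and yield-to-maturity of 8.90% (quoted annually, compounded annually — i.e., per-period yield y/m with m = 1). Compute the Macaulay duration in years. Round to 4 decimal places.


Answer: Macaulay duration = 4.6703 years

Derivation:
Coupon per period c = face * coupon_rate / m = 3.000000
Periods per year m = 1; per-period yield y/m = 0.089000
Number of cashflows N = 5
Cashflows (t years, CF_t, discount factor 1/(1+y/m)^(m*t), PV):
  t = 1.0000: CF_t = 3.000000, DF = 0.918274, PV = 2.754821
  t = 2.0000: CF_t = 3.000000, DF = 0.843226, PV = 2.529679
  t = 3.0000: CF_t = 3.000000, DF = 0.774313, PV = 2.322938
  t = 4.0000: CF_t = 3.000000, DF = 0.711031, PV = 2.133093
  t = 5.0000: CF_t = 103.000000, DF = 0.652921, PV = 67.250857
Price P = sum_t PV_t = 76.991389
Macaulay numerator sum_t t * PV_t:
  t * PV_t at t = 1.0000: 2.754821
  t * PV_t at t = 2.0000: 5.059359
  t * PV_t at t = 3.0000: 6.968814
  t * PV_t at t = 4.0000: 8.532371
  t * PV_t at t = 5.0000: 336.254287
Macaulay duration D = (sum_t t * PV_t) / P = 359.569652 / 76.991389 = 4.670258


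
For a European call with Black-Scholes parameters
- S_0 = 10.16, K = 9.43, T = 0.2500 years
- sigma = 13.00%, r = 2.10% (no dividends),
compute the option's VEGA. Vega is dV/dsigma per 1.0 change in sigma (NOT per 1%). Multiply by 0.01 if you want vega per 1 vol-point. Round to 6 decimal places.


Answer: Vega = 0.915844

Derivation:
d1 = 1.2603822385; d2 = 1.1953822385
phi(d1) = 0.1802843005; exp(-qT) = 1.0000000000; exp(-rT) = 0.9947637572
Vega = S * exp(-qT) * phi(d1) * sqrt(T) = 10.1600 * 1.0000000000 * 0.1802843005 * 0.5000000000 = 0.915844


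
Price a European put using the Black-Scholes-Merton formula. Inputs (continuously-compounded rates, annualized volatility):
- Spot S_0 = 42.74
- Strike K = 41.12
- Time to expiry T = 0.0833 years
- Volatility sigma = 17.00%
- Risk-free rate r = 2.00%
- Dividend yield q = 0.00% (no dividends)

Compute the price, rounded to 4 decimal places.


d1 = (ln(S/K) + (r - q + 0.5*sigma^2) * T) / (sigma * sqrt(T)) = 0.84602772
d2 = d1 - sigma * sqrt(T) = 0.79696276
exp(-rT) = 0.99833539; exp(-qT) = 1.00000000
P = K * exp(-rT) * N(-d2) - S_0 * exp(-qT) * N(-d1)
N(-d1) = 0.19876864; N(-d2) = 0.21273633
P = 41.1200 * 0.99833539 * 0.21273633 - 42.7400 * 1.00000000 * 0.19876864 = 0.2378

Answer: Price = 0.2378


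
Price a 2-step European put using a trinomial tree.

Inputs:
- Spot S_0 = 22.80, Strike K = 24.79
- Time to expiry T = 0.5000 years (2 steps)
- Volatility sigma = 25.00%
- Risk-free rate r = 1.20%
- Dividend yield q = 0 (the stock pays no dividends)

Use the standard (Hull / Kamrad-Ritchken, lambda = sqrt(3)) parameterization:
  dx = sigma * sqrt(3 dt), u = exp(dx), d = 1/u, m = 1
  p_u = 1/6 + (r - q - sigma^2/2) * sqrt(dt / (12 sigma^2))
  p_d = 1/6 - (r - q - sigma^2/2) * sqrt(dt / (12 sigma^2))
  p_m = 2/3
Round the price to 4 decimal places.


dt = T/N = 0.250000; dx = sigma*sqrt(3*dt) = 0.216506
u = exp(dx) = 1.241731; d = 1/u = 0.805327
p_u = 0.155553, p_m = 0.666667, p_d = 0.177781
Discount per step: exp(-r*dt) = 0.997004
Stock lattice S(k, j) with j the centered position index:
  k=0: S(0,+0) = 22.8000
  k=1: S(1,-1) = 18.3615; S(1,+0) = 22.8000; S(1,+1) = 28.3115
  k=2: S(2,-2) = 14.7870; S(2,-1) = 18.3615; S(2,+0) = 22.8000; S(2,+1) = 28.3115; S(2,+2) = 35.1552
Terminal payoffs V(N, j) = max(K - S_T, 0):
  V(2,-2) = 10.003009; V(2,-1) = 6.428535; V(2,+0) = 1.990000; V(2,+1) = 0.000000; V(2,+2) = 0.000000
Backward induction: V(k, j) = exp(-r*dt) * [p_u * V(k+1, j+1) + p_m * V(k+1, j) + p_d * V(k+1, j-1)]
  V(1,-1) = exp(-r*dt) * [p_u*1.990000 + p_m*6.428535 + p_d*10.003009] = 6.354489
  V(1,+0) = exp(-r*dt) * [p_u*0.000000 + p_m*1.990000 + p_d*6.428535] = 2.462138
  V(1,+1) = exp(-r*dt) * [p_u*0.000000 + p_m*0.000000 + p_d*1.990000] = 0.352724
  V(0,+0) = exp(-r*dt) * [p_u*0.352724 + p_m*2.462138 + p_d*6.354489] = 2.817533

Answer: Price = V(0,0) = 2.8175


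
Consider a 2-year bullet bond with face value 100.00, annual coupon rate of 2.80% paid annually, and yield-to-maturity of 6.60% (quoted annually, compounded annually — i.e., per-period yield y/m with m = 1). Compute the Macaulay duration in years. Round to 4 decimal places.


Coupon per period c = face * coupon_rate / m = 2.800000
Periods per year m = 1; per-period yield y/m = 0.066000
Number of cashflows N = 2
Cashflows (t years, CF_t, discount factor 1/(1+y/m)^(m*t), PV):
  t = 1.0000: CF_t = 2.800000, DF = 0.938086, PV = 2.626642
  t = 2.0000: CF_t = 102.800000, DF = 0.880006, PV = 90.464608
Price P = sum_t PV_t = 93.091250
Macaulay numerator sum_t t * PV_t:
  t * PV_t at t = 1.0000: 2.626642
  t * PV_t at t = 2.0000: 180.929216
Macaulay duration D = (sum_t t * PV_t) / P = 183.555857 / 93.091250 = 1.971784

Answer: Macaulay duration = 1.9718 years


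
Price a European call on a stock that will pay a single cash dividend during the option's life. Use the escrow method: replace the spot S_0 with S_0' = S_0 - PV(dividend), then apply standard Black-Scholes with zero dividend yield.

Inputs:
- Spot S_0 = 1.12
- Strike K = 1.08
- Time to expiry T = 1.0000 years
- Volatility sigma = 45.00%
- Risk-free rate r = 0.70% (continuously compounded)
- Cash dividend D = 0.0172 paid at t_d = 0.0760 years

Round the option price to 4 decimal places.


PV(D) = D * exp(-r * t_d) = 0.0172 * 0.99946814 = 0.01719085
S_0' = S_0 - PV(D) = 1.1200 - 0.01719085 = 1.10280915
d1 = (ln(S_0'/K) + (r + sigma^2/2)*T) / (sigma*sqrt(T)) = 0.28699923
d2 = d1 - sigma*sqrt(T) = -0.16300077
exp(-rT) = 0.99302444
N(d1) = 0.61294355; N(d2) = 0.43525891
C = S_0' * N(d1) - K * exp(-rT) * N(d2) = 1.10280915 * 0.61294355 - 1.0800 * 0.99302444 * 0.43525891 = 0.2092

Answer: Price = 0.2092


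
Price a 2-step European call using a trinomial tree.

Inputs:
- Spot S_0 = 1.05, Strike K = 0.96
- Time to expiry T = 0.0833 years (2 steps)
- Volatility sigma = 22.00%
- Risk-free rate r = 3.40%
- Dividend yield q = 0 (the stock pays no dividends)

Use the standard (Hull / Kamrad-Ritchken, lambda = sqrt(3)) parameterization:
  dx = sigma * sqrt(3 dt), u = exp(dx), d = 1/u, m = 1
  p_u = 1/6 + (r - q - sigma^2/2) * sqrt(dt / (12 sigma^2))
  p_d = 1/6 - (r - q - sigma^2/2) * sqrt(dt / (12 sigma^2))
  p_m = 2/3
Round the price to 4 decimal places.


Answer: Price = V(0,0) = 0.0944

Derivation:
dt = T/N = 0.041650; dx = sigma*sqrt(3*dt) = 0.077766
u = exp(dx) = 1.080870; d = 1/u = 0.925181
p_u = 0.169291, p_m = 0.666667, p_d = 0.164042
Discount per step: exp(-r*dt) = 0.998585
Stock lattice S(k, j) with j the centered position index:
  k=0: S(0,+0) = 1.0500
  k=1: S(1,-1) = 0.9714; S(1,+0) = 1.0500; S(1,+1) = 1.1349
  k=2: S(2,-2) = 0.8988; S(2,-1) = 0.9714; S(2,+0) = 1.0500; S(2,+1) = 1.1349; S(2,+2) = 1.2267
Terminal payoffs V(N, j) = max(S_T - K, 0):
  V(2,-2) = 0.000000; V(2,-1) = 0.011440; V(2,+0) = 0.090000; V(2,+1) = 0.174913; V(2,+2) = 0.266694
Backward induction: V(k, j) = exp(-r*dt) * [p_u * V(k+1, j+1) + p_m * V(k+1, j) + p_d * V(k+1, j-1)]
  V(1,-1) = exp(-r*dt) * [p_u*0.090000 + p_m*0.011440 + p_d*0.000000] = 0.022830
  V(1,+0) = exp(-r*dt) * [p_u*0.174913 + p_m*0.090000 + p_d*0.011440] = 0.091358
  V(1,+1) = exp(-r*dt) * [p_u*0.266694 + p_m*0.174913 + p_d*0.090000] = 0.176272
  V(0,+0) = exp(-r*dt) * [p_u*0.176272 + p_m*0.091358 + p_d*0.022830] = 0.094358


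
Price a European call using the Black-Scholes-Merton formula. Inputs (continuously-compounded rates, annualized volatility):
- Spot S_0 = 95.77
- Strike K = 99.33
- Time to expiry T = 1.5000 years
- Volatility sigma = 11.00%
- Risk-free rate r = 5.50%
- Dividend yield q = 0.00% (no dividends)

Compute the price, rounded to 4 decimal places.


Answer: Price = 7.4705

Derivation:
d1 = (ln(S/K) + (r - q + 0.5*sigma^2) * T) / (sigma * sqrt(T)) = 0.40881867
d2 = d1 - sigma * sqrt(T) = 0.27409674
exp(-rT) = 0.92081144; exp(-qT) = 1.00000000
C = S_0 * exp(-qT) * N(d1) - K * exp(-rT) * N(d2)
N(d1) = 0.65866363; N(d2) = 0.60799486
C = 95.7700 * 1.00000000 * 0.65866363 - 99.3300 * 0.92081144 * 0.60799486 = 7.4705


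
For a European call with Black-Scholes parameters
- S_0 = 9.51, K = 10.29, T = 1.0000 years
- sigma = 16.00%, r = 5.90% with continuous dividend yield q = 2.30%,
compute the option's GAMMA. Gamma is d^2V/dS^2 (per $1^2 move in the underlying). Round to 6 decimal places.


Answer: Gamma = 0.251752

Derivation:
d1 = -0.1876792081; d2 = -0.3476792081
phi(d1) = 0.3919777207; exp(-qT) = 0.9772624838; exp(-rT) = 0.9427067692
Gamma = exp(-qT) * phi(d1) / (S * sigma * sqrt(T)) = 0.9772624838 * 0.3919777207 / (9.5100 * 0.1600 * 1.0000000000) = 0.251752


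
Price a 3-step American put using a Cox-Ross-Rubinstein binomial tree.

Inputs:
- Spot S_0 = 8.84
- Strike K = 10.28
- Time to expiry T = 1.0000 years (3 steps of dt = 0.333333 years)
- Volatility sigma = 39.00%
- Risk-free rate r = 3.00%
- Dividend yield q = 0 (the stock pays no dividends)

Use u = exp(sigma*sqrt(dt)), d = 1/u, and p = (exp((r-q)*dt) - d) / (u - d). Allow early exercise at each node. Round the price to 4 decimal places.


Answer: Price = V(0,0) = 2.1290

Derivation:
dt = T/N = 0.333333
u = exp(sigma*sqrt(dt)) = 1.252531; d = 1/u = 0.798383
p = (exp((r-q)*dt) - d) / (u - d) = 0.466075
Discount per step: exp(-r*dt) = 0.990050
Stock lattice S(k, i) with i counting down-moves:
  k=0: S(0,0) = 8.8400
  k=1: S(1,0) = 11.0724; S(1,1) = 7.0577
  k=2: S(2,0) = 13.8685; S(2,1) = 8.8400; S(2,2) = 5.6348
  k=3: S(3,0) = 17.3707; S(3,1) = 11.0724; S(3,2) = 7.0577; S(3,3) = 4.4987
Terminal payoffs V(N, i) = max(K - S_T, 0):
  V(3,0) = 0.000000; V(3,1) = 0.000000; V(3,2) = 3.222293; V(3,3) = 5.781306
Backward induction: V(k, i) = exp(-r*dt) * [p * V(k+1, i) + (1-p) * V(k+1, i+1)]; then take max(V_cont, immediate exercise) for American.
  V(2,0) = exp(-r*dt) * [p*0.000000 + (1-p)*0.000000] = 0.000000; exercise = 0.000000; V(2,0) = max -> 0.000000
  V(2,1) = exp(-r*dt) * [p*0.000000 + (1-p)*3.222293] = 1.703345; exercise = 1.440000; V(2,1) = max -> 1.703345
  V(2,2) = exp(-r*dt) * [p*3.222293 + (1-p)*5.781306] = 4.542957; exercise = 4.645245; V(2,2) = max -> 4.645245
  V(1,0) = exp(-r*dt) * [p*0.000000 + (1-p)*1.703345] = 0.900410; exercise = 0.000000; V(1,0) = max -> 0.900410
  V(1,1) = exp(-r*dt) * [p*1.703345 + (1-p)*4.645245] = 3.241522; exercise = 3.222293; V(1,1) = max -> 3.241522
  V(0,0) = exp(-r*dt) * [p*0.900410 + (1-p)*3.241522] = 2.128992; exercise = 1.440000; V(0,0) = max -> 2.128992


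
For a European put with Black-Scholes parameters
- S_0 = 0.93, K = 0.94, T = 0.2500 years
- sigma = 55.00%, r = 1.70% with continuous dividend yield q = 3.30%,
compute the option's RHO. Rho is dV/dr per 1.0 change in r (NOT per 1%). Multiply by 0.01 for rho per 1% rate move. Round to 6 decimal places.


Answer: Rho = -0.134719

Derivation:
d1 = 0.0840625850; d2 = -0.1909374150
phi(d1) = 0.3975352012; exp(-qT) = 0.9917839379; exp(-rT) = 0.9957590185
N(-d2) = 0.5757126868
Rho = -K*T*exp(-rT)*N(-d2) = -0.9400 * 0.2500 * 0.9957590185 * 0.5757126868 = -0.134719


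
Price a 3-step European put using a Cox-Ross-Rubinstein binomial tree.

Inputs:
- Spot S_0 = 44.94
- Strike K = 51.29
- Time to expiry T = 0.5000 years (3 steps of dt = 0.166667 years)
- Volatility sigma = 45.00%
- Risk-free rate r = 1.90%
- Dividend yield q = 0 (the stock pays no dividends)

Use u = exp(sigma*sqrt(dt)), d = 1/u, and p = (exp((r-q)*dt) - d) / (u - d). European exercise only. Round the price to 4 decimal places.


dt = T/N = 0.166667
u = exp(sigma*sqrt(dt)) = 1.201669; d = 1/u = 0.832176
p = (exp((r-q)*dt) - d) / (u - d) = 0.462785
Discount per step: exp(-r*dt) = 0.996838
Stock lattice S(k, i) with i counting down-moves:
  k=0: S(0,0) = 44.9400
  k=1: S(1,0) = 54.0030; S(1,1) = 37.3980
  k=2: S(2,0) = 64.8938; S(2,1) = 44.9400; S(2,2) = 31.1217
  k=3: S(3,0) = 77.9809; S(3,1) = 54.0030; S(3,2) = 37.3980; S(3,3) = 25.8987
Terminal payoffs V(N, i) = max(K - S_T, 0):
  V(3,0) = 0.000000; V(3,1) = 0.000000; V(3,2) = 13.892026; V(3,3) = 25.391292
Backward induction: V(k, i) = exp(-r*dt) * [p * V(k+1, i) + (1-p) * V(k+1, i+1)].
  V(2,0) = exp(-r*dt) * [p*0.000000 + (1-p)*0.000000] = 0.000000
  V(2,1) = exp(-r*dt) * [p*0.000000 + (1-p)*13.892026] = 7.439414
  V(2,2) = exp(-r*dt) * [p*13.892026 + (1-p)*25.391292] = 20.006155
  V(1,0) = exp(-r*dt) * [p*0.000000 + (1-p)*7.439414] = 3.983931
  V(1,1) = exp(-r*dt) * [p*7.439414 + (1-p)*20.006155] = 14.145594
  V(0,0) = exp(-r*dt) * [p*3.983931 + (1-p)*14.145594] = 9.413077

Answer: Price = V(0,0) = 9.4131


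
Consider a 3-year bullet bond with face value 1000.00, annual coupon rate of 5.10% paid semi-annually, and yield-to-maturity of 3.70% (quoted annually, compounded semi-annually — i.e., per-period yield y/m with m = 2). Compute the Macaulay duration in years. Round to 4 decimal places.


Answer: Macaulay duration = 2.8237 years

Derivation:
Coupon per period c = face * coupon_rate / m = 25.500000
Periods per year m = 2; per-period yield y/m = 0.018500
Number of cashflows N = 6
Cashflows (t years, CF_t, discount factor 1/(1+y/m)^(m*t), PV):
  t = 0.5000: CF_t = 25.500000, DF = 0.981836, PV = 25.036819
  t = 1.0000: CF_t = 25.500000, DF = 0.964002, PV = 24.582051
  t = 1.5000: CF_t = 25.500000, DF = 0.946492, PV = 24.135543
  t = 2.0000: CF_t = 25.500000, DF = 0.929300, PV = 23.697146
  t = 2.5000: CF_t = 25.500000, DF = 0.912420, PV = 23.266712
  t = 3.0000: CF_t = 1025.500000, DF = 0.895847, PV = 918.691006
Price P = sum_t PV_t = 1039.409277
Macaulay numerator sum_t t * PV_t:
  t * PV_t at t = 0.5000: 12.518409
  t * PV_t at t = 1.0000: 24.582051
  t * PV_t at t = 1.5000: 36.203315
  t * PV_t at t = 2.0000: 47.394292
  t * PV_t at t = 2.5000: 58.166780
  t * PV_t at t = 3.0000: 2756.073018
Macaulay duration D = (sum_t t * PV_t) / P = 2934.937866 / 1039.409277 = 2.823659


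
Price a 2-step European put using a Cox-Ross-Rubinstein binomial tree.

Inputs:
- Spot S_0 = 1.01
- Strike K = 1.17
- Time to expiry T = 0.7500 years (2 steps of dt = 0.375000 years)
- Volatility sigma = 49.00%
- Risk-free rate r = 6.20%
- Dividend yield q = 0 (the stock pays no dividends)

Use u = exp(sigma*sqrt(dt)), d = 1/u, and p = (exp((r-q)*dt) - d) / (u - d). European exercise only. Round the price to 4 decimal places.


dt = T/N = 0.375000
u = exp(sigma*sqrt(dt)) = 1.349943; d = 1/u = 0.740772
p = (exp((r-q)*dt) - d) / (u - d) = 0.464156
Discount per step: exp(-r*dt) = 0.977018
Stock lattice S(k, i) with i counting down-moves:
  k=0: S(0,0) = 1.0100
  k=1: S(1,0) = 1.3634; S(1,1) = 0.7482
  k=2: S(2,0) = 1.8406; S(2,1) = 1.0100; S(2,2) = 0.5542
Terminal payoffs V(N, i) = max(K - S_T, 0):
  V(2,0) = 0.000000; V(2,1) = 0.160000; V(2,2) = 0.615770
Backward induction: V(k, i) = exp(-r*dt) * [p * V(k+1, i) + (1-p) * V(k+1, i+1)].
  V(1,0) = exp(-r*dt) * [p*0.000000 + (1-p)*0.160000] = 0.083765
  V(1,1) = exp(-r*dt) * [p*0.160000 + (1-p)*0.615770] = 0.394932
  V(0,0) = exp(-r*dt) * [p*0.083765 + (1-p)*0.394932] = 0.244745

Answer: Price = V(0,0) = 0.2447
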